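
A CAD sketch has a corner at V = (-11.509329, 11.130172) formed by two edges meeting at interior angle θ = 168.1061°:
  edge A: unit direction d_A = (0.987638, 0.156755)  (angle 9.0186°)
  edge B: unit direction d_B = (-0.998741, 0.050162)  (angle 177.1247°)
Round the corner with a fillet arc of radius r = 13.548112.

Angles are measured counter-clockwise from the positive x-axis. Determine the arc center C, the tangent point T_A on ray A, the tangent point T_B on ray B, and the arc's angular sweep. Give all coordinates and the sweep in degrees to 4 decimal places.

center=(-12.2392,24.7320) T_A=(-10.1155,11.3514) T_B=(-12.9188,11.2010) sweep=11.8939

bisector direction at 93.0716° = (-0.053585,0.998563)
center distance |VC| = r/sin(θ/2) = 13.548112/sin(84.0530°) = 13.621419
C = V + |VC|·bis = (-12.2392,24.7320)
T_A = V + ((C−V)·d_A)·d_A = V + 1.4113·d_A = (-10.1155,11.3514)
T_B = V + ((C−V)·d_B)·d_B = V + 1.4113·d_B = (-12.9188,11.2010)
sweep = 180° − θ = 11.8939°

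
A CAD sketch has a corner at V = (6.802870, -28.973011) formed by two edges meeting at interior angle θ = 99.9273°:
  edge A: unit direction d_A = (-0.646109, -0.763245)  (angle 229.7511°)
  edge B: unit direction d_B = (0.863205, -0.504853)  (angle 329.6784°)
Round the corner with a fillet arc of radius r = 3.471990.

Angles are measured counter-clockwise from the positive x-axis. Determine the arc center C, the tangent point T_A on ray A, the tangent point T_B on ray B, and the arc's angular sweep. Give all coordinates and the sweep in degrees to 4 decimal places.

bisector direction at 279.7148° = (0.168743,-0.985660)
center distance |VC| = r/sin(θ/2) = 3.471990/sin(49.9637°) = 4.534776
C = V + |VC|·bis = (7.5681,-33.4428)
T_A = V + ((C−V)·d_A)·d_A = V + 2.9171·d_A = (4.9181,-31.1995)
T_B = V + ((C−V)·d_B)·d_B = V + 2.9171·d_B = (9.3209,-30.4457)
sweep = 180° − θ = 80.0727°

center=(7.5681,-33.4428) T_A=(4.9181,-31.1995) T_B=(9.3209,-30.4457) sweep=80.0727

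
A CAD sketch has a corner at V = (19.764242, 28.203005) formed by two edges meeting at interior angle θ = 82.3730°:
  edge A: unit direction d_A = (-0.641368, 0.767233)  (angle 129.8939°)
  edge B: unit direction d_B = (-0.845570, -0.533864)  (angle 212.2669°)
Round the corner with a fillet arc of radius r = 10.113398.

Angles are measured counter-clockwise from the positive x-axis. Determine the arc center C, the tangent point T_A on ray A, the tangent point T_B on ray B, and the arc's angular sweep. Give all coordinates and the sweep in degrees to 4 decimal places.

bisector direction at 171.0804° = (-0.987907,0.155048)
center distance |VC| = r/sin(θ/2) = 10.113398/sin(41.1865°) = 15.357952
C = V + |VC|·bis = (4.5920,30.5842)
T_A = V + ((C−V)·d_A)·d_A = V + 11.5579·d_A = (12.3514,37.0706)
T_B = V + ((C−V)·d_B)·d_B = V + 11.5579·d_B = (9.9912,22.0326)
sweep = 180° − θ = 97.6270°

center=(4.5920,30.5842) T_A=(12.3514,37.0706) T_B=(9.9912,22.0326) sweep=97.6270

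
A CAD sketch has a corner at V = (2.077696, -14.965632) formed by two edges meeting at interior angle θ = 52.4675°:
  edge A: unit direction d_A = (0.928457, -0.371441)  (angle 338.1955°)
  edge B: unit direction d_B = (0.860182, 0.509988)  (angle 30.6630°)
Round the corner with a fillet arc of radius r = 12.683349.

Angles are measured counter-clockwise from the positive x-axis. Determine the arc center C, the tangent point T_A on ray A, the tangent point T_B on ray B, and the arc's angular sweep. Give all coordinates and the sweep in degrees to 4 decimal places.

center=(30.6851,-12.7497) T_A=(25.9740,-24.5257) T_B=(24.2168,-1.8397) sweep=127.5325

bisector direction at 4.4293° = (0.997013,0.077228)
center distance |VC| = r/sin(θ/2) = 12.683349/sin(26.2338°) = 28.693133
C = V + |VC|·bis = (30.6851,-12.7497)
T_A = V + ((C−V)·d_A)·d_A = V + 25.7377·d_A = (25.9740,-24.5257)
T_B = V + ((C−V)·d_B)·d_B = V + 25.7377·d_B = (24.2168,-1.8397)
sweep = 180° − θ = 127.5325°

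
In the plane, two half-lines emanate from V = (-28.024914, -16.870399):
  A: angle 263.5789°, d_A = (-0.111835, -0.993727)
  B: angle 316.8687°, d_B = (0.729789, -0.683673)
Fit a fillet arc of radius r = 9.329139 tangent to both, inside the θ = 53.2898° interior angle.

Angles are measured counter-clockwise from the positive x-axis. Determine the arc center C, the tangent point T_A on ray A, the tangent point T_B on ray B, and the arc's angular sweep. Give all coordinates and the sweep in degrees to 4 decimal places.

center=(-20.8337,-36.3905) T_A=(-30.1043,-35.3472) T_B=(-14.4556,-29.5822) sweep=126.7102

bisector direction at 290.2238° = (0.345688,-0.938350)
center distance |VC| = r/sin(θ/2) = 9.329139/sin(26.6449°) = 20.802627
C = V + |VC|·bis = (-20.8337,-36.3905)
T_A = V + ((C−V)·d_A)·d_A = V + 18.5935·d_A = (-30.1043,-35.3472)
T_B = V + ((C−V)·d_B)·d_B = V + 18.5935·d_B = (-14.4556,-29.5822)
sweep = 180° − θ = 126.7102°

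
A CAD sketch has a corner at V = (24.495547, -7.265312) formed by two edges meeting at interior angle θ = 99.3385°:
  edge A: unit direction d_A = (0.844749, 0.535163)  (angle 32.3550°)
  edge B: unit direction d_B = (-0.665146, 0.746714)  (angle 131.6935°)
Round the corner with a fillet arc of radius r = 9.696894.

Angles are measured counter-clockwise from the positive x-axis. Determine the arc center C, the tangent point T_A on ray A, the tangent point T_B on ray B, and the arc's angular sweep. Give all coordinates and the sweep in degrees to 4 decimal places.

bisector direction at 82.0242° = (0.138754,0.990327)
center distance |VC| = r/sin(θ/2) = 9.696894/sin(49.6692°) = 12.720223
C = V + |VC|·bis = (26.2605,5.3319)
T_A = V + ((C−V)·d_A)·d_A = V + 8.2325·d_A = (31.4500,-2.8596)
T_B = V + ((C−V)·d_B)·d_B = V + 8.2325·d_B = (19.0197,-1.1180)
sweep = 180° − θ = 80.6615°

center=(26.2605,5.3319) T_A=(31.4500,-2.8596) T_B=(19.0197,-1.1180) sweep=80.6615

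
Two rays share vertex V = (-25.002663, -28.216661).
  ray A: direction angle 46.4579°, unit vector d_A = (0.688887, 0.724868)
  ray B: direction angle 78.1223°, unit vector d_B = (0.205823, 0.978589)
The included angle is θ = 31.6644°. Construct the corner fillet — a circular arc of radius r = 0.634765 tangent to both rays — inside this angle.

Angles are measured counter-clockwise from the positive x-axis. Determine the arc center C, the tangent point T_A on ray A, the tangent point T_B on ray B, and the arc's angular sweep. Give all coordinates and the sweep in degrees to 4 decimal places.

center=(-23.9208,-26.1568) T_A=(-23.4607,-26.5941) T_B=(-24.5419,-26.0262) sweep=148.3356

bisector direction at 62.2901° = (0.464995,0.885313)
center distance |VC| = r/sin(θ/2) = 0.634765/sin(15.8322°) = 2.326672
C = V + |VC|·bis = (-23.9208,-26.1568)
T_A = V + ((C−V)·d_A)·d_A = V + 2.2384·d_A = (-23.4607,-26.5941)
T_B = V + ((C−V)·d_B)·d_B = V + 2.2384·d_B = (-24.5419,-26.0262)
sweep = 180° − θ = 148.3356°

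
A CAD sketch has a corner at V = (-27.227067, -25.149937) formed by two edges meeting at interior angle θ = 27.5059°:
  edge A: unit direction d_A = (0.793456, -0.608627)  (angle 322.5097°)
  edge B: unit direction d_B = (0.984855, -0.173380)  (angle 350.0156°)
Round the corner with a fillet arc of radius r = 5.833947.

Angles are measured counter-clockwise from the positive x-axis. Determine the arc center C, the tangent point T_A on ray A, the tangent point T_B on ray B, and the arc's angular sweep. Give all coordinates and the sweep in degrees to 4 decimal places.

bisector direction at 336.2627° = (0.915400,-0.402545)
center distance |VC| = r/sin(θ/2) = 5.833947/sin(13.7530°) = 24.539613
C = V + |VC|·bis = (-4.7635,-35.0282)
T_A = V + ((C−V)·d_A)·d_A = V + 23.8361·d_A = (-8.3142,-39.6572)
T_B = V + ((C−V)·d_B)·d_B = V + 23.8361·d_B = (-3.7520,-29.2826)
sweep = 180° − θ = 152.4941°

center=(-4.7635,-35.0282) T_A=(-8.3142,-39.6572) T_B=(-3.7520,-29.2826) sweep=152.4941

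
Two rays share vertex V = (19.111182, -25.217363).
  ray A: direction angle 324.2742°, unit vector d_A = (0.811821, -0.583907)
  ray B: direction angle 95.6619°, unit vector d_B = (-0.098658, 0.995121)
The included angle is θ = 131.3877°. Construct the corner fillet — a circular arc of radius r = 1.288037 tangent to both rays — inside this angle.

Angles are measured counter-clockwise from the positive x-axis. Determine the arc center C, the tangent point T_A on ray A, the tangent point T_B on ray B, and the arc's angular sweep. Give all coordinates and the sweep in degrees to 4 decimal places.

center=(20.3355,-24.5114) T_A=(19.5834,-25.5570) T_B=(19.0538,-24.6385) sweep=48.6123

bisector direction at 29.9681° = (0.866304,0.499517)
center distance |VC| = r/sin(θ/2) = 1.288037/sin(65.6938°) = 1.413314
C = V + |VC|·bis = (20.3355,-24.5114)
T_A = V + ((C−V)·d_A)·d_A = V + 0.5817·d_A = (19.5834,-25.5570)
T_B = V + ((C−V)·d_B)·d_B = V + 0.5817·d_B = (19.0538,-24.6385)
sweep = 180° − θ = 48.6123°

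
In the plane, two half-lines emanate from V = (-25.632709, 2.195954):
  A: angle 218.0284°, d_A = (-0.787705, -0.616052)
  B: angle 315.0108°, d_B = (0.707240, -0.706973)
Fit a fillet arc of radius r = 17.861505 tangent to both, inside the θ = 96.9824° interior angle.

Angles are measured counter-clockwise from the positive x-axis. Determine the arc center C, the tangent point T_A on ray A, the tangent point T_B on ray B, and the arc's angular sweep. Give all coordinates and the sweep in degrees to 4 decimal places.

center=(-27.0807,-21.6118) T_A=(-38.0843,-7.5422) T_B=(-14.4531,-8.9795) sweep=83.0176

bisector direction at 266.5196° = (-0.060707,-0.998156)
center distance |VC| = r/sin(θ/2) = 17.861505/sin(48.4912°) = 23.851787
C = V + |VC|·bis = (-27.0807,-21.6118)
T_A = V + ((C−V)·d_A)·d_A = V + 15.8074·d_A = (-38.0843,-7.5422)
T_B = V + ((C−V)·d_B)·d_B = V + 15.8074·d_B = (-14.4531,-8.9795)
sweep = 180° − θ = 83.0176°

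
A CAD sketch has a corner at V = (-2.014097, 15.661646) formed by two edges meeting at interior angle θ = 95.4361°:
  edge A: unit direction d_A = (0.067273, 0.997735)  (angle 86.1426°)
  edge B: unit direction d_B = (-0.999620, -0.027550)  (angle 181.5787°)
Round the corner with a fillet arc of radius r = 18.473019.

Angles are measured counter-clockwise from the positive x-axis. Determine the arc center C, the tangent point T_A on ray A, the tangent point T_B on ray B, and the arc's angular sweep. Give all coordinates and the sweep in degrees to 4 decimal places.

bisector direction at 133.8606° = (-0.692907,0.721027)
center distance |VC| = r/sin(θ/2) = 18.473019/sin(47.7180°) = 24.968834
C = V + |VC|·bis = (-19.3152,33.6649)
T_A = V + ((C−V)·d_A)·d_A = V + 16.7985·d_A = (-0.8840,32.4221)
T_B = V + ((C−V)·d_B)·d_B = V + 16.7985·d_B = (-18.8062,15.1988)
sweep = 180° − θ = 84.5639°

center=(-19.3152,33.6649) T_A=(-0.8840,32.4221) T_B=(-18.8062,15.1988) sweep=84.5639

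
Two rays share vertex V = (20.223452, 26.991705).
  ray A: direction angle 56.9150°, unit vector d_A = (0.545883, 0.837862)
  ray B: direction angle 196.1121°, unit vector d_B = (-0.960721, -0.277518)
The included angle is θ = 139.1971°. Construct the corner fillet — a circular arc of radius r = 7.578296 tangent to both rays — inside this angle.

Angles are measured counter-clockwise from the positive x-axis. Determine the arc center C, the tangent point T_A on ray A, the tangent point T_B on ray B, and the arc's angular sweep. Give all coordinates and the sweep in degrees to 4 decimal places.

center=(15.4125,33.4901) T_A=(21.7621,29.3533) T_B=(17.5156,26.2095) sweep=40.8029

bisector direction at 126.5136° = (-0.595013,0.803716)
center distance |VC| = r/sin(θ/2) = 7.578296/sin(69.5986°) = 8.085472
C = V + |VC|·bis = (15.4125,33.4901)
T_A = V + ((C−V)·d_A)·d_A = V + 2.8186·d_A = (21.7621,29.3533)
T_B = V + ((C−V)·d_B)·d_B = V + 2.8186·d_B = (17.5156,26.2095)
sweep = 180° − θ = 40.8029°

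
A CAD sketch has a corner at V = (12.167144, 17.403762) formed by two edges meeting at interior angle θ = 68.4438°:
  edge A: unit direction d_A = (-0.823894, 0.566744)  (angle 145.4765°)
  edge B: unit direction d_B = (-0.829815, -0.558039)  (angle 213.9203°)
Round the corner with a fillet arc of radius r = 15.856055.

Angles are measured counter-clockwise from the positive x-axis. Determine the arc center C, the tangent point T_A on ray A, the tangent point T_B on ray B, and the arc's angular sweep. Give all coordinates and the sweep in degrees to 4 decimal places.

center=(-16.0260,17.5522) T_A=(-7.0397,30.6159) T_B=(-7.1777,4.3946) sweep=111.5562

bisector direction at 179.6984° = (-0.999986,0.005264)
center distance |VC| = r/sin(θ/2) = 15.856055/sin(34.2219°) = 28.193581
C = V + |VC|·bis = (-16.0260,17.5522)
T_A = V + ((C−V)·d_A)·d_A = V + 23.3123·d_A = (-7.0397,30.6159)
T_B = V + ((C−V)·d_B)·d_B = V + 23.3123·d_B = (-7.1777,4.3946)
sweep = 180° − θ = 111.5562°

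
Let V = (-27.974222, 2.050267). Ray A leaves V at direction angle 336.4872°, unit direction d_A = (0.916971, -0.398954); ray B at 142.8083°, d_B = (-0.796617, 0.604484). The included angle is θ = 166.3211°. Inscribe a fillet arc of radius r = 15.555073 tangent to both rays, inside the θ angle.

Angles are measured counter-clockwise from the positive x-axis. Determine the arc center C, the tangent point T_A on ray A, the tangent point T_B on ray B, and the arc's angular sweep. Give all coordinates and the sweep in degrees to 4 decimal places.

bisector direction at 59.6477° = (0.505315,0.862935)
center distance |VC| = r/sin(θ/2) = 15.555073/sin(83.1606°) = 15.666560
C = V + |VC|·bis = (-20.0577,15.5695)
T_A = V + ((C−V)·d_A)·d_A = V + 1.8657·d_A = (-26.2634,1.3059)
T_B = V + ((C−V)·d_B)·d_B = V + 1.8657·d_B = (-29.4605,3.1780)
sweep = 180° − θ = 13.6789°

center=(-20.0577,15.5695) T_A=(-26.2634,1.3059) T_B=(-29.4605,3.1780) sweep=13.6789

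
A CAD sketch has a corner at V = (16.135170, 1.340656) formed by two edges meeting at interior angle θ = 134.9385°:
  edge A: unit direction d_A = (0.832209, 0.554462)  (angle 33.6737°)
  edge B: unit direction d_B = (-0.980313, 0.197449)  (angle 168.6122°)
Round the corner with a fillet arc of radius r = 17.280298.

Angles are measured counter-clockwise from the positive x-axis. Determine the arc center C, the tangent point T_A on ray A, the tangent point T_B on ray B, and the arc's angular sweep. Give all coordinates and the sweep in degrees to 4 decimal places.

bisector direction at 101.1429° = (-0.193258,0.981148)
center distance |VC| = r/sin(θ/2) = 17.280298/sin(67.4693°) = 18.708221
C = V + |VC|·bis = (12.5197,19.6962)
T_A = V + ((C−V)·d_A)·d_A = V + 7.1686·d_A = (22.1009,5.3154)
T_B = V + ((C−V)·d_B)·d_B = V + 7.1686·d_B = (9.1077,2.7561)
sweep = 180° − θ = 45.0615°

center=(12.5197,19.6962) T_A=(22.1009,5.3154) T_B=(9.1077,2.7561) sweep=45.0615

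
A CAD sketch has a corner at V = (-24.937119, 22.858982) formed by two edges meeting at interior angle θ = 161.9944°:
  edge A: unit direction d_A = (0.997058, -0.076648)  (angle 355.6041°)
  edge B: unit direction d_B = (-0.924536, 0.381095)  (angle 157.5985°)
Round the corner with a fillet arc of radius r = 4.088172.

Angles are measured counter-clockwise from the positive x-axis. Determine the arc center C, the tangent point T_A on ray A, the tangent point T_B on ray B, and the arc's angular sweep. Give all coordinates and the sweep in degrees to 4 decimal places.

bisector direction at 76.6013° = (0.231726,0.972781)
center distance |VC| = r/sin(θ/2) = 4.088172/sin(80.9972°) = 4.139164
C = V + |VC|·bis = (-23.9780,26.8855)
T_A = V + ((C−V)·d_A)·d_A = V + 0.6477·d_A = (-24.2913,22.8093)
T_B = V + ((C−V)·d_B)·d_B = V + 0.6477·d_B = (-25.5359,23.1058)
sweep = 180° − θ = 18.0056°

center=(-23.9780,26.8855) T_A=(-24.2913,22.8093) T_B=(-25.5359,23.1058) sweep=18.0056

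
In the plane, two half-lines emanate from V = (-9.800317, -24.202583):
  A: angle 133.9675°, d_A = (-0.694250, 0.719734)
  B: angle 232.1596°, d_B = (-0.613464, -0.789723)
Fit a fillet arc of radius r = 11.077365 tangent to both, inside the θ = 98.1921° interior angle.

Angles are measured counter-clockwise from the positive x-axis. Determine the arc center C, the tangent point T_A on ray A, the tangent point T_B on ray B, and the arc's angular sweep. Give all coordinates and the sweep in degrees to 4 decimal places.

center=(-24.4357,-24.9859) T_A=(-16.4629,-17.2954) T_B=(-15.6876,-31.7814) sweep=81.8079

bisector direction at 183.0635° = (-0.998571,-0.053444)
center distance |VC| = r/sin(θ/2) = 11.077365/sin(49.0960°) = 14.656315
C = V + |VC|·bis = (-24.4357,-24.9859)
T_A = V + ((C−V)·d_A)·d_A = V + 9.5969·d_A = (-16.4629,-17.2954)
T_B = V + ((C−V)·d_B)·d_B = V + 9.5969·d_B = (-15.6876,-31.7814)
sweep = 180° − θ = 81.8079°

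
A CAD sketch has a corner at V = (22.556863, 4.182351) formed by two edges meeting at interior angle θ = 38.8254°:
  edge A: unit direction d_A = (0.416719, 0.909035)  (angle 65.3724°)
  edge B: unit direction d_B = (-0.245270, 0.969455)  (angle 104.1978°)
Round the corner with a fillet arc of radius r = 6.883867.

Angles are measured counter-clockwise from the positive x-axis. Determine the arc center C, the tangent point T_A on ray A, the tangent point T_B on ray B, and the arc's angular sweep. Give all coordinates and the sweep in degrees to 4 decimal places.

bisector direction at 84.7851° = (0.090892,0.995861)
center distance |VC| = r/sin(θ/2) = 6.883867/sin(19.4127°) = 20.711445
C = V + |VC|·bis = (24.4394,24.8081)
T_A = V + ((C−V)·d_A)·d_A = V + 19.5340·d_A = (30.6970,21.9394)
T_B = V + ((C−V)·d_B)·d_B = V + 19.5340·d_B = (17.7658,23.1197)
sweep = 180° − θ = 141.1746°

center=(24.4394,24.8081) T_A=(30.6970,21.9394) T_B=(17.7658,23.1197) sweep=141.1746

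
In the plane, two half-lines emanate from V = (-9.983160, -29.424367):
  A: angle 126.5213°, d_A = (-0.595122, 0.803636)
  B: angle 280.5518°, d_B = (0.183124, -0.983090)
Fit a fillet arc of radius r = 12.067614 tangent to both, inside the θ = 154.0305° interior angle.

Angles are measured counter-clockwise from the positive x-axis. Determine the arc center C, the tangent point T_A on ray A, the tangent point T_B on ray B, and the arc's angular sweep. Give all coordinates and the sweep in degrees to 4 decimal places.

bisector direction at 203.5366° = (-0.916806,-0.399334)
center distance |VC| = r/sin(θ/2) = 12.067614/sin(77.0152°) = 12.384281
C = V + |VC|·bis = (-21.3371,-34.3698)
T_A = V + ((C−V)·d_A)·d_A = V + 2.7826·d_A = (-11.6392,-27.1881)
T_B = V + ((C−V)·d_B)·d_B = V + 2.7826·d_B = (-9.4736,-32.1600)
sweep = 180° − θ = 25.9695°

center=(-21.3371,-34.3698) T_A=(-11.6392,-27.1881) T_B=(-9.4736,-32.1600) sweep=25.9695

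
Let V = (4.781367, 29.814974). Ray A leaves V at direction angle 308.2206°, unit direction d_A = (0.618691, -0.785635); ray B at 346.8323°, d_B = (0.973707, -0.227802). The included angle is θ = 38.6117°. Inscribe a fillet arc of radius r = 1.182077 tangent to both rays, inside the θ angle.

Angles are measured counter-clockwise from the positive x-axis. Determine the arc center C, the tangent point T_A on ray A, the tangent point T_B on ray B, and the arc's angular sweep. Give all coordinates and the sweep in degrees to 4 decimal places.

bisector direction at 327.5265° = (0.843639,-0.536910)
center distance |VC| = r/sin(θ/2) = 1.182077/sin(19.3058°) = 3.575434
C = V + |VC|·bis = (7.7977,27.8953)
T_A = V + ((C−V)·d_A)·d_A = V + 3.3744·d_A = (6.8691,27.1639)
T_B = V + ((C−V)·d_B)·d_B = V + 3.3744·d_B = (8.0670,29.0463)
sweep = 180° − θ = 141.3883°

center=(7.7977,27.8953) T_A=(6.8691,27.1639) T_B=(8.0670,29.0463) sweep=141.3883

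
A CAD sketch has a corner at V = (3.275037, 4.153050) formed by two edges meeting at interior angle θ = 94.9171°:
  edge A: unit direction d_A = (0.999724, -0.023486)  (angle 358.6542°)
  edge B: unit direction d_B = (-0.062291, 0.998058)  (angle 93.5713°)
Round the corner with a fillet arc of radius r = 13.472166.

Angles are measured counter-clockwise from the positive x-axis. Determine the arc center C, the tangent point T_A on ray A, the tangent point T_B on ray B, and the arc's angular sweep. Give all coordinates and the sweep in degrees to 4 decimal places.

center=(15.9509,17.3311) T_A=(15.6345,3.8627) T_B=(2.5049,16.4919) sweep=85.0829

bisector direction at 46.1128° = (0.693241,0.720705)
center distance |VC| = r/sin(θ/2) = 13.472166/sin(47.4586°) = 18.284987
C = V + |VC|·bis = (15.9509,17.3311)
T_A = V + ((C−V)·d_A)·d_A = V + 12.3629·d_A = (15.6345,3.8627)
T_B = V + ((C−V)·d_B)·d_B = V + 12.3629·d_B = (2.5049,16.4919)
sweep = 180° − θ = 85.0829°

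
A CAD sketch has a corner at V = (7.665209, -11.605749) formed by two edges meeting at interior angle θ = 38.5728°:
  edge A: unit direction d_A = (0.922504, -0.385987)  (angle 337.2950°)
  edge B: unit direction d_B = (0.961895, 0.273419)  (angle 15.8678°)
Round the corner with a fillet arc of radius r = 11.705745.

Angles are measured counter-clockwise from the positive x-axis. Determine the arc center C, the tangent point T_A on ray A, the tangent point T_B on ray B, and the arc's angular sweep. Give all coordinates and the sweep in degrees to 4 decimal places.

bisector direction at 356.5814° = (0.998221,-0.059630)
center distance |VC| = r/sin(θ/2) = 11.705745/sin(19.2864°) = 35.440771
C = V + |VC|·bis = (43.0429,-13.7191)
T_A = V + ((C−V)·d_A)·d_A = V + 33.4518·d_A = (38.5247,-24.5177)
T_B = V + ((C−V)·d_B)·d_B = V + 33.4518·d_B = (39.8423,-2.4594)
sweep = 180° − θ = 141.4272°

center=(43.0429,-13.7191) T_A=(38.5247,-24.5177) T_B=(39.8423,-2.4594) sweep=141.4272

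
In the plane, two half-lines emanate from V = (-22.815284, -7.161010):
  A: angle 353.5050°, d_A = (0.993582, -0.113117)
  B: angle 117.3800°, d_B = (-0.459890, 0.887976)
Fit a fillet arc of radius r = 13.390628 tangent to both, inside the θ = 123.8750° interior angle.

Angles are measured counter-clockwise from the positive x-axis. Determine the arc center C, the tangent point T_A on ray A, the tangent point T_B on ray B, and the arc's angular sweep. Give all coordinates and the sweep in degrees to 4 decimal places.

bisector direction at 55.4425° = (0.567233,0.823557)
center distance |VC| = r/sin(θ/2) = 13.390628/sin(61.9375°) = 15.174635
C = V + |VC|·bis = (-14.2077,5.3362)
T_A = V + ((C−V)·d_A)·d_A = V + 7.1387·d_A = (-15.7224,-7.9685)
T_B = V + ((C−V)·d_B)·d_B = V + 7.1387·d_B = (-26.0983,-0.8220)
sweep = 180° − θ = 56.1250°

center=(-14.2077,5.3362) T_A=(-15.7224,-7.9685) T_B=(-26.0983,-0.8220) sweep=56.1250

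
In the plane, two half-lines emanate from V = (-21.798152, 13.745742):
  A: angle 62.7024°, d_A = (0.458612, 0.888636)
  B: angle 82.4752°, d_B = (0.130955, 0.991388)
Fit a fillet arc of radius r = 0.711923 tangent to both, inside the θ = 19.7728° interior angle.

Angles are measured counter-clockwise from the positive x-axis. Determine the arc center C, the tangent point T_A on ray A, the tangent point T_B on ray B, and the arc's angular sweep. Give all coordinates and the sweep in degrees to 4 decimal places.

bisector direction at 72.5888° = (0.299227,0.954182)
center distance |VC| = r/sin(θ/2) = 0.711923/sin(9.8864°) = 4.146434
C = V + |VC|·bis = (-20.5574,17.7022)
T_A = V + ((C−V)·d_A)·d_A = V + 4.0849·d_A = (-19.9248,17.3757)
T_B = V + ((C−V)·d_B)·d_B = V + 4.0849·d_B = (-21.2632,17.7954)
sweep = 180° − θ = 160.2272°

center=(-20.5574,17.7022) T_A=(-19.9248,17.3757) T_B=(-21.2632,17.7954) sweep=160.2272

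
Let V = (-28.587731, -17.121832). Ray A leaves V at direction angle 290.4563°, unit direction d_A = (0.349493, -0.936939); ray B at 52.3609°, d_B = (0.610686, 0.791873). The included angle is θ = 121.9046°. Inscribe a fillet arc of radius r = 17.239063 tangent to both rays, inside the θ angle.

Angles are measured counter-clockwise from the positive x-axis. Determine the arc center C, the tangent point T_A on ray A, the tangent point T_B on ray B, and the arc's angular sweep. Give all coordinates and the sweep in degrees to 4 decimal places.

center=(-9.0895,-20.0677) T_A=(-25.2415,-26.0926) T_B=(-22.7407,-9.5400) sweep=58.0954

bisector direction at 351.4086° = (0.988779,-0.149387)
center distance |VC| = r/sin(θ/2) = 17.239063/sin(60.9523°) = 19.719460
C = V + |VC|·bis = (-9.0895,-20.0677)
T_A = V + ((C−V)·d_A)·d_A = V + 9.5745·d_A = (-25.2415,-26.0926)
T_B = V + ((C−V)·d_B)·d_B = V + 9.5745·d_B = (-22.7407,-9.5400)
sweep = 180° − θ = 58.0954°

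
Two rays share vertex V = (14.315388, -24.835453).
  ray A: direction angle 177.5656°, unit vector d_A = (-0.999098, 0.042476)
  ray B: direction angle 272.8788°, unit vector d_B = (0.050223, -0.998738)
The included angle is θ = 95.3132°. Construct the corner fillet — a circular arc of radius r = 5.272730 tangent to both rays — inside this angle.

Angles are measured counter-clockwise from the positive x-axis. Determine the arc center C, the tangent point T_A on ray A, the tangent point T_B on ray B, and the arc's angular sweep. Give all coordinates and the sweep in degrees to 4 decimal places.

bisector direction at 225.2222° = (-0.704359,-0.709844)
center distance |VC| = r/sin(θ/2) = 5.272730/sin(47.6566°) = 7.133784
C = V + |VC|·bis = (9.2906,-29.8993)
T_A = V + ((C−V)·d_A)·d_A = V + 4.8051·d_A = (9.5146,-24.6314)
T_B = V + ((C−V)·d_B)·d_B = V + 4.8051·d_B = (14.5567,-29.6345)
sweep = 180° − θ = 84.6868°

center=(9.2906,-29.8993) T_A=(9.5146,-24.6314) T_B=(14.5567,-29.6345) sweep=84.6868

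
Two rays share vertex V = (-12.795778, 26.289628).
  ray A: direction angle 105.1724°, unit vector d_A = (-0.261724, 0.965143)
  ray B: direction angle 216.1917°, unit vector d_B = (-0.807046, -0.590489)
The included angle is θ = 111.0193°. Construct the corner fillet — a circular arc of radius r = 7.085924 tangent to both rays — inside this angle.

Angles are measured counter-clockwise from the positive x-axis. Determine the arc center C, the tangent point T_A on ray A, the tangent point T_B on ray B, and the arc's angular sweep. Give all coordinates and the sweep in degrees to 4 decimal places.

center=(-20.9088,29.1336) T_A=(-14.0699,30.9882) T_B=(-16.7247,23.4150) sweep=68.9807

bisector direction at 160.6821° = (-0.943697,0.330810)
center distance |VC| = r/sin(θ/2) = 7.085924/sin(55.5097°) = 8.597111
C = V + |VC|·bis = (-20.9088,29.1336)
T_A = V + ((C−V)·d_A)·d_A = V + 4.8683·d_A = (-14.0699,30.9882)
T_B = V + ((C−V)·d_B)·d_B = V + 4.8683·d_B = (-16.7247,23.4150)
sweep = 180° − θ = 68.9807°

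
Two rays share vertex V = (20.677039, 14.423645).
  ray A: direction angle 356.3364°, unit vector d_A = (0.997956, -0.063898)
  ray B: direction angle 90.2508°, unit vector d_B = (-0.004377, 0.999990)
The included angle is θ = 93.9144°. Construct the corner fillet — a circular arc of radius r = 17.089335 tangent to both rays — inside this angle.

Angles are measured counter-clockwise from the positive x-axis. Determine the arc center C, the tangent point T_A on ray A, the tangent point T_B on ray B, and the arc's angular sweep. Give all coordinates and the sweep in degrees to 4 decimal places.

bisector direction at 43.2936° = (0.727849,0.685737)
center distance |VC| = r/sin(θ/2) = 17.089335/sin(46.9572°) = 23.383012
C = V + |VC|·bis = (37.6963,30.4582)
T_A = V + ((C−V)·d_A)·d_A = V + 15.9599·d_A = (36.6044,13.4038)
T_B = V + ((C−V)·d_B)·d_B = V + 15.9599·d_B = (20.6072,30.3834)
sweep = 180° − θ = 86.0856°

center=(37.6963,30.4582) T_A=(36.6044,13.4038) T_B=(20.6072,30.3834) sweep=86.0856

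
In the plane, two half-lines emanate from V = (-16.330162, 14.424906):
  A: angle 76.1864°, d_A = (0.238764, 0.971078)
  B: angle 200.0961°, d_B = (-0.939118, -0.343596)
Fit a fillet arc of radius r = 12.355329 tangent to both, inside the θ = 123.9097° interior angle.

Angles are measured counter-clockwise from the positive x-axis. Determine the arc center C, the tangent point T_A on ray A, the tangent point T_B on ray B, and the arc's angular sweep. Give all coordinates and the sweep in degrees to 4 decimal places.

bisector direction at 138.1413° = (-0.744792,0.667297)
center distance |VC| = r/sin(θ/2) = 12.355329/sin(61.9549°) = 13.999146
C = V + |VC|·bis = (-26.7566,23.7665)
T_A = V + ((C−V)·d_A)·d_A = V + 6.5819·d_A = (-14.7586,20.8165)
T_B = V + ((C−V)·d_B)·d_B = V + 6.5819·d_B = (-22.5114,12.1634)
sweep = 180° − θ = 56.0903°

center=(-26.7566,23.7665) T_A=(-14.7586,20.8165) T_B=(-22.5114,12.1634) sweep=56.0903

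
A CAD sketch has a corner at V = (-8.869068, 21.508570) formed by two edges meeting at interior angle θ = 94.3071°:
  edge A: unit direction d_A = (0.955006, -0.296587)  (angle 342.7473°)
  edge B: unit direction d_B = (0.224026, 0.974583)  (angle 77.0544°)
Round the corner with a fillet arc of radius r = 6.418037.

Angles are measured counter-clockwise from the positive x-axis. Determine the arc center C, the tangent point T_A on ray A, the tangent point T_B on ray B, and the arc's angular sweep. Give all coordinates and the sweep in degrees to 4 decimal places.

center=(-1.2806,25.8723) T_A=(-3.1841,19.7430) T_B=(-7.5355,27.3101) sweep=85.6929

bisector direction at 29.9009° = (0.866889,0.498501)
center distance |VC| = r/sin(θ/2) = 6.418037/sin(47.1536°) = 8.753713
C = V + |VC|·bis = (-1.2806,25.8723)
T_A = V + ((C−V)·d_A)·d_A = V + 5.9528·d_A = (-3.1841,19.7430)
T_B = V + ((C−V)·d_B)·d_B = V + 5.9528·d_B = (-7.5355,27.3101)
sweep = 180° − θ = 85.6929°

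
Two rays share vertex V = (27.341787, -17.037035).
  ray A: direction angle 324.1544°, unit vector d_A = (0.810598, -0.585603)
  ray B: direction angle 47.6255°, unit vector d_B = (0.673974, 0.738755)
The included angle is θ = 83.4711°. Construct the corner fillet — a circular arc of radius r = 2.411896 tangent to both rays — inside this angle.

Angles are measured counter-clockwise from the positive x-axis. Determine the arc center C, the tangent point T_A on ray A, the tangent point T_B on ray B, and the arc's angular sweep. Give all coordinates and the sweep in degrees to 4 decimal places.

bisector direction at 5.8900° = (0.994721,0.102618)
center distance |VC| = r/sin(θ/2) = 2.411896/sin(41.7356°) = 3.623133
C = V + |VC|·bis = (30.9458,-16.6652)
T_A = V + ((C−V)·d_A)·d_A = V + 2.7037·d_A = (29.5334,-18.6203)
T_B = V + ((C−V)·d_B)·d_B = V + 2.7037·d_B = (29.1640,-15.0397)
sweep = 180° − θ = 96.5289°

center=(30.9458,-16.6652) T_A=(29.5334,-18.6203) T_B=(29.1640,-15.0397) sweep=96.5289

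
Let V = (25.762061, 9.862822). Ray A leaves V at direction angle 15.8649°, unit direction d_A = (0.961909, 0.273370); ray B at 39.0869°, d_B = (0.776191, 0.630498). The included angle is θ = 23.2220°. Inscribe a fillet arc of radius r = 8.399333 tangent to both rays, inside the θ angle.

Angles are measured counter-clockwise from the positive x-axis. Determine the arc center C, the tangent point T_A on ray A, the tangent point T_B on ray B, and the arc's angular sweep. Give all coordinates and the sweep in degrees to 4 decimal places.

bisector direction at 27.4759° = (0.887205,0.461375)
center distance |VC| = r/sin(θ/2) = 8.399333/sin(11.6110°) = 41.732502
C = V + |VC|·bis = (62.7873,29.1172)
T_A = V + ((C−V)·d_A)·d_A = V + 40.8785·d_A = (65.0835,21.0378)
T_B = V + ((C−V)·d_B)·d_B = V + 40.8785·d_B = (57.4916,35.6367)
sweep = 180° − θ = 156.7780°

center=(62.7873,29.1172) T_A=(65.0835,21.0378) T_B=(57.4916,35.6367) sweep=156.7780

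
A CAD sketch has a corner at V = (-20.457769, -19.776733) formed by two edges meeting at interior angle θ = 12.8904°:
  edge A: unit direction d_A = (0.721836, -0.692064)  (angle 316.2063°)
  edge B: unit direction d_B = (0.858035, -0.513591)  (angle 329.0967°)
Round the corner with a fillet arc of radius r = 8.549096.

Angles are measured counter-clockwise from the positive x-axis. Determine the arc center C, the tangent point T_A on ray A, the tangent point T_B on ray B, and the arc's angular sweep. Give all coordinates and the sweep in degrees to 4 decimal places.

bisector direction at 322.6515° = (0.794960,-0.606662)
center distance |VC| = r/sin(θ/2) = 8.549096/sin(6.4452°) = 76.159264
C = V + |VC|·bis = (40.0858,-65.9796)
T_A = V + ((C−V)·d_A)·d_A = V + 75.6779·d_A = (34.1693,-72.1507)
T_B = V + ((C−V)·d_B)·d_B = V + 75.6779·d_B = (44.4766,-58.6442)
sweep = 180° − θ = 167.1096°

center=(40.0858,-65.9796) T_A=(34.1693,-72.1507) T_B=(44.4766,-58.6442) sweep=167.1096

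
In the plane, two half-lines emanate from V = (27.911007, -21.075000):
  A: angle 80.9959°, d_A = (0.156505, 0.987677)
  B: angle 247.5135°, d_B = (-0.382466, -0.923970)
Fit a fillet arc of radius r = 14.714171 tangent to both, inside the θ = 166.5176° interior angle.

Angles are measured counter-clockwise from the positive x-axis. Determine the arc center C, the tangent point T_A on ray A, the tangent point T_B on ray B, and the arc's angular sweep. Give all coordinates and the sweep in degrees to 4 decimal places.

bisector direction at 164.2547° = (-0.962477,0.271361)
center distance |VC| = r/sin(θ/2) = 14.714171/sin(83.2588°) = 14.816606
C = V + |VC|·bis = (13.6504,-17.0543)
T_A = V + ((C−V)·d_A)·d_A = V + 1.7392·d_A = (28.1832,-19.3572)
T_B = V + ((C−V)·d_B)·d_B = V + 1.7392·d_B = (27.2458,-22.6820)
sweep = 180° − θ = 13.4824°

center=(13.6504,-17.0543) T_A=(28.1832,-19.3572) T_B=(27.2458,-22.6820) sweep=13.4824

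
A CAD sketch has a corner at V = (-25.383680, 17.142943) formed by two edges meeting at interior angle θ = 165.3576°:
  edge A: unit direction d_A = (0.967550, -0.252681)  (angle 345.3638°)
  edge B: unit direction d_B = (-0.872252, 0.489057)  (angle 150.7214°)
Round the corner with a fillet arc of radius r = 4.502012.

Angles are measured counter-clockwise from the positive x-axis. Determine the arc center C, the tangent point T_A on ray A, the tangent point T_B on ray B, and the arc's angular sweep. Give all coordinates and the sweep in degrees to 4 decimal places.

bisector direction at 68.0426° = (0.373917,0.927462)
center distance |VC| = r/sin(θ/2) = 4.502012/sin(82.6788°) = 4.539017
C = V + |VC|·bis = (-23.6865,21.3527)
T_A = V + ((C−V)·d_A)·d_A = V + 0.5784·d_A = (-24.8240,16.9968)
T_B = V + ((C−V)·d_B)·d_B = V + 0.5784·d_B = (-25.8882,17.4258)
sweep = 180° − θ = 14.6424°

center=(-23.6865,21.3527) T_A=(-24.8240,16.9968) T_B=(-25.8882,17.4258) sweep=14.6424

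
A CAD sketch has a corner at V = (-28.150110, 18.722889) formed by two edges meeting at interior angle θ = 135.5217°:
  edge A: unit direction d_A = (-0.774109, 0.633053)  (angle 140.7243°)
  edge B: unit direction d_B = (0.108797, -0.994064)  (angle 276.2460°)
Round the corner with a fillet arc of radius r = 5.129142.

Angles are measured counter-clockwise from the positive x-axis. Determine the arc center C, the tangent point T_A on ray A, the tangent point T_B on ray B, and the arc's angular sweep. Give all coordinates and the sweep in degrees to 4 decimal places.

center=(-33.0206,16.0800) T_A=(-29.7736,20.0506) T_B=(-27.9219,16.6381) sweep=44.4783

bisector direction at 208.4852° = (-0.878941,-0.476931)
center distance |VC| = r/sin(θ/2) = 5.129142/sin(67.7609°) = 5.541351
C = V + |VC|·bis = (-33.0206,16.0800)
T_A = V + ((C−V)·d_A)·d_A = V + 2.0973·d_A = (-29.7736,20.0506)
T_B = V + ((C−V)·d_B)·d_B = V + 2.0973·d_B = (-27.9219,16.6381)
sweep = 180° − θ = 44.4783°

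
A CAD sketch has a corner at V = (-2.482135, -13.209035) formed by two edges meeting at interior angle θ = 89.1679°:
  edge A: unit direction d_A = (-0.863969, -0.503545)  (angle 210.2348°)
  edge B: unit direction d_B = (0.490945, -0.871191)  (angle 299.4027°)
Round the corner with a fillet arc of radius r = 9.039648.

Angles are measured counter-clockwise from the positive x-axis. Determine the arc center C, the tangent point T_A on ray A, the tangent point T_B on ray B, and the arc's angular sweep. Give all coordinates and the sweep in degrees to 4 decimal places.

bisector direction at 254.8188° = (-0.261873,-0.965102)
center distance |VC| = r/sin(θ/2) = 9.039648/sin(44.5840°) = 12.877843
C = V + |VC|·bis = (-5.8545,-25.6375)
T_A = V + ((C−V)·d_A)·d_A = V + 9.1719·d_A = (-10.4064,-17.8275)
T_B = V + ((C−V)·d_B)·d_B = V + 9.1719·d_B = (2.0208,-21.1995)
sweep = 180° − θ = 90.8321°

center=(-5.8545,-25.6375) T_A=(-10.4064,-17.8275) T_B=(2.0208,-21.1995) sweep=90.8321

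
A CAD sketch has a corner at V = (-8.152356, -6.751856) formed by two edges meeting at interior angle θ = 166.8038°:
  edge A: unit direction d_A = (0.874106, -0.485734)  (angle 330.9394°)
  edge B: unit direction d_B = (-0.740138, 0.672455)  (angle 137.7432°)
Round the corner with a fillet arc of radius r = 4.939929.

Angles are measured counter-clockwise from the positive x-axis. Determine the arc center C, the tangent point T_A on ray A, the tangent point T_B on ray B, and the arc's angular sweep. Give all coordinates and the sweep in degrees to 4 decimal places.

bisector direction at 54.3413° = (0.582956,0.812504)
center distance |VC| = r/sin(θ/2) = 4.939929/sin(83.4019°) = 4.972866
C = V + |VC|·bis = (-5.2534,-2.7114)
T_A = V + ((C−V)·d_A)·d_A = V + 0.5714·d_A = (-7.6529,-7.0294)
T_B = V + ((C−V)·d_B)·d_B = V + 0.5714·d_B = (-8.5753,-6.3676)
sweep = 180° − θ = 13.1962°

center=(-5.2534,-2.7114) T_A=(-7.6529,-7.0294) T_B=(-8.5753,-6.3676) sweep=13.1962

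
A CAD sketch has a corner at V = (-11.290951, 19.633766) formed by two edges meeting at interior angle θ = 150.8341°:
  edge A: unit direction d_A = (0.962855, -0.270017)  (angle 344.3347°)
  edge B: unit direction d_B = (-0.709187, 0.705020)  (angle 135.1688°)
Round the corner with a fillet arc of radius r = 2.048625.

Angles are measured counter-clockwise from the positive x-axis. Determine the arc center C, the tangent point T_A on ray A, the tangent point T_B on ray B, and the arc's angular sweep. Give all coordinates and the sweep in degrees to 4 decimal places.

center=(-10.2246,21.4624) T_A=(-10.7778,19.4899) T_B=(-11.6689,20.0095) sweep=29.1659

bisector direction at 59.7518° = (0.503748,0.863851)
center distance |VC| = r/sin(θ/2) = 2.048625/sin(75.4171°) = 2.116820
C = V + |VC|·bis = (-10.2246,21.4624)
T_A = V + ((C−V)·d_A)·d_A = V + 0.5330·d_A = (-10.7778,19.4899)
T_B = V + ((C−V)·d_B)·d_B = V + 0.5330·d_B = (-11.6689,20.0095)
sweep = 180° − θ = 29.1659°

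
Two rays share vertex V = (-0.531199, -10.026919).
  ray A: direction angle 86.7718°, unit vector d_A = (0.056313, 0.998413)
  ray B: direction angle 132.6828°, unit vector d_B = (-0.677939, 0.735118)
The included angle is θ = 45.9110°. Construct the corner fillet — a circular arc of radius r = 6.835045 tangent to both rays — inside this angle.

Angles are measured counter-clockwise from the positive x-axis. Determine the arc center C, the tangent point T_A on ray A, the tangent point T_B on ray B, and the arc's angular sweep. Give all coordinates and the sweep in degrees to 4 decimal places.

center=(-6.4467,6.4696) T_A=(0.3775,6.0847) T_B=(-11.4712,1.8358) sweep=134.0890

bisector direction at 109.7273° = (-0.337544,0.941310)
center distance |VC| = r/sin(θ/2) = 6.835045/sin(22.9555°) = 17.525034
C = V + |VC|·bis = (-6.4467,6.4696)
T_A = V + ((C−V)·d_A)·d_A = V + 16.1372·d_A = (0.3775,6.0847)
T_B = V + ((C−V)·d_B)·d_B = V + 16.1372·d_B = (-11.4712,1.8358)
sweep = 180° − θ = 134.0890°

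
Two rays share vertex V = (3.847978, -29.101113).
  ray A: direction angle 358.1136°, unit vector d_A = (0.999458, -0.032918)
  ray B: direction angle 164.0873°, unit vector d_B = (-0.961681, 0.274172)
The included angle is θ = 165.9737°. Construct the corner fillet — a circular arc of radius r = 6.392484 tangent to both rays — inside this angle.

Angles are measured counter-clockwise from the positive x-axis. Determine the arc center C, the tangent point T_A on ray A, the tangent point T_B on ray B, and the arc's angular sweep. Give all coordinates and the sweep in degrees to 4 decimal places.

bisector direction at 81.1005° = (0.154703,0.987961)
center distance |VC| = r/sin(θ/2) = 6.392484/sin(82.9869°) = 6.440672
C = V + |VC|·bis = (4.8444,-22.7380)
T_A = V + ((C−V)·d_A)·d_A = V + 0.7864·d_A = (4.6339,-29.1270)
T_B = V + ((C−V)·d_B)·d_B = V + 0.7864·d_B = (3.0917,-28.8855)
sweep = 180° − θ = 14.0263°

center=(4.8444,-22.7380) T_A=(4.6339,-29.1270) T_B=(3.0917,-28.8855) sweep=14.0263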